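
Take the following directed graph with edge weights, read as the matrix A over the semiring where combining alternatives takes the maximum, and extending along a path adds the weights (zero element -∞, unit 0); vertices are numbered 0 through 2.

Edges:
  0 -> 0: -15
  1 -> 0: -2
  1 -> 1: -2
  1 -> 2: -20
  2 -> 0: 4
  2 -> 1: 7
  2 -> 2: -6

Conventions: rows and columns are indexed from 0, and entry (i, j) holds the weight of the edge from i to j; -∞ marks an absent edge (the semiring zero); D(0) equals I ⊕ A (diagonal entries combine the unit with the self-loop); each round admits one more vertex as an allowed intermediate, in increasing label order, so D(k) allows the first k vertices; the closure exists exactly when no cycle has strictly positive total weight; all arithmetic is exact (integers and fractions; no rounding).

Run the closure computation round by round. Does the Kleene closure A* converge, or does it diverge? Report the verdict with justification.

D(0):
  [0, -∞, -∞]
  [-2, 0, -20]
  [4, 7, 0]
D(1):
  [0, -∞, -∞]
  [-2, 0, -20]
  [4, 7, 0]
D(2):
  [0, -∞, -∞]
  [-2, 0, -20]
  [5, 7, 0]
D(3):
  [0, -∞, -∞]
  [-2, 0, -20]
  [5, 7, 0]
Key observation: every diagonal entry stays at the unit through all rounds, so no improving cycle exists.
Answer: CONVERGES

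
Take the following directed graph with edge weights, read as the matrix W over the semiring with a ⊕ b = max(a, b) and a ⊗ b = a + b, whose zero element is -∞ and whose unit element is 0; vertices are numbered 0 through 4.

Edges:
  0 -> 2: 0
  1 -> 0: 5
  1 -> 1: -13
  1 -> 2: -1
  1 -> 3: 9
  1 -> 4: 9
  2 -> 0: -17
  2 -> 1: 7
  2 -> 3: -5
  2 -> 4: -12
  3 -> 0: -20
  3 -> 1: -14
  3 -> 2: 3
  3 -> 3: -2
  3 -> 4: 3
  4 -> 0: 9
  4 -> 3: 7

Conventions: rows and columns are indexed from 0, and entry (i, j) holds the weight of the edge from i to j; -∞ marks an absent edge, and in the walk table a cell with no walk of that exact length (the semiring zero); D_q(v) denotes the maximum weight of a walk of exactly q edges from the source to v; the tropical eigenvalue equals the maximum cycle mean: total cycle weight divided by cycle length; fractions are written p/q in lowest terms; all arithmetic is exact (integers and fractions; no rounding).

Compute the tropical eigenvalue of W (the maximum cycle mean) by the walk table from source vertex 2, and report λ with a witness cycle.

q=0: [-∞, -∞, 0, -∞, -∞]
q=1: [-17, 7, -∞, -5, -12]
q=2: [12, -6, 6, 16, 16]
q=3: [25, 13, 19, 23, 19]
q=4: [28, 26, 26, 26, 26]
q=5: [35, 33, 29, 35, 35]
Optimal cycle mean attained by: cycle 1->4->3->2->1, total 9 + 7 + 3 + 7, length 4.
Answer: λ = 13/2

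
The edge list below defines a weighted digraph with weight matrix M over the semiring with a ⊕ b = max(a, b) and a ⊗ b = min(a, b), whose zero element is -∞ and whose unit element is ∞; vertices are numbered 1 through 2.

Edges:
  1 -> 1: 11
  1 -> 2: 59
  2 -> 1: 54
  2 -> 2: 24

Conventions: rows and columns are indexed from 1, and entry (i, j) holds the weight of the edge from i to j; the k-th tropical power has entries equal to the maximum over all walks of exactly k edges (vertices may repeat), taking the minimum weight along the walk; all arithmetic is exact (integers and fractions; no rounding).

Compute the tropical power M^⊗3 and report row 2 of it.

M^⊗2:
  [54, 24]
  [24, 54]
M^⊗3:
  [24, 54]
  [54, 24]
Answer: row 2 of M^⊗3 = [54, 24]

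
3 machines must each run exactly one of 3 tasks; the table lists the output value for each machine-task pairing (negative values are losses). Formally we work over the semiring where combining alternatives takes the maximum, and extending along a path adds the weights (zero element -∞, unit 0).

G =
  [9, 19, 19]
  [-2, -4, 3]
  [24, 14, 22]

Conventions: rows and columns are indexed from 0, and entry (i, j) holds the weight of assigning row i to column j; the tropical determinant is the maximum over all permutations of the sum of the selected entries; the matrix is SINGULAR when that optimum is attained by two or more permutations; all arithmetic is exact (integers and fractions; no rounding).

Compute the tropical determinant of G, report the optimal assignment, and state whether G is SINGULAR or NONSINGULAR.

σ = (0, 1, 2): 9 + (-4) + 22 = 27
σ = (0, 2, 1): 9 + 3 + 14 = 26
σ = (1, 0, 2): 19 + (-2) + 22 = 39
σ = (1, 2, 0): 19 + 3 + 24 = 46
σ = (2, 0, 1): 19 + (-2) + 14 = 31
σ = (2, 1, 0): 19 + (-4) + 24 = 39
Optimal value attained by: σ = (1, 2, 0).
Answer: det⊕(G) = 46; verdict: NONSINGULAR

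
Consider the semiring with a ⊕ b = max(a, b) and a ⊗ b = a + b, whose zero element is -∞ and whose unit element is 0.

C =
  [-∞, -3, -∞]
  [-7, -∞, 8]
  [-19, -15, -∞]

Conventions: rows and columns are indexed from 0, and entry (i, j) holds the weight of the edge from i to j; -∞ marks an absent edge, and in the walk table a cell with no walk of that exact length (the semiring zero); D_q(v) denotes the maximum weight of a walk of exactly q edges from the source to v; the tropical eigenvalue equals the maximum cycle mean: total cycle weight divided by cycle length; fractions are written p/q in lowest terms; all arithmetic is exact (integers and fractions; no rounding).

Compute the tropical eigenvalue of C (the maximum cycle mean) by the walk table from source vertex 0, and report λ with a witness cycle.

q=0: [0, -∞, -∞]
q=1: [-∞, -3, -∞]
q=2: [-10, -∞, 5]
q=3: [-14, -10, -∞]
Optimal cycle mean attained by: cycle 1->2->1, total 8 + (-15), length 2.
Answer: λ = -7/2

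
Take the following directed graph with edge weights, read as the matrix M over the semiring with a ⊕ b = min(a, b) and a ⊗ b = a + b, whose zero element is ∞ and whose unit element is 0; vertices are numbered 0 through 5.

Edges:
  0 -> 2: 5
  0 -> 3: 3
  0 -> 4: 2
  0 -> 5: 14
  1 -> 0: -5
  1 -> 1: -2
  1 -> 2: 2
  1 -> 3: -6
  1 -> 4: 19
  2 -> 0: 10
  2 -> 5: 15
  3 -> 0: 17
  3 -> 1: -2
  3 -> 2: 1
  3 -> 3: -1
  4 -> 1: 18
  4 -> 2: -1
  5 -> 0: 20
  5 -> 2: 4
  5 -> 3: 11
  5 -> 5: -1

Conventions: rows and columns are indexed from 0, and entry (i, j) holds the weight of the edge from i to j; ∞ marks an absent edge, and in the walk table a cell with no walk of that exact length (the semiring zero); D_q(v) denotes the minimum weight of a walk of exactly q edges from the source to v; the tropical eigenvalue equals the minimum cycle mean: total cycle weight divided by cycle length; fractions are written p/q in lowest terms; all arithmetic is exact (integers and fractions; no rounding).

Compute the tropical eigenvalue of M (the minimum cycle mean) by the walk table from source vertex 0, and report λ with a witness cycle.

q=0: [0, ∞, ∞, ∞, ∞, ∞]
q=1: [∞, ∞, 5, 3, 2, 14]
q=2: [15, 1, 1, 2, ∞, 13]
q=3: [-4, -1, 3, -5, 17, 12]
q=4: [-6, -7, -4, -7, -2, 10]
q=5: [-12, -9, -6, -13, -4, 8]
q=6: [-14, -15, -12, -15, -10, 2]
Optimal cycle mean attained by: cycle 1->3->1, total (-6) + (-2), length 2.
Answer: λ = -4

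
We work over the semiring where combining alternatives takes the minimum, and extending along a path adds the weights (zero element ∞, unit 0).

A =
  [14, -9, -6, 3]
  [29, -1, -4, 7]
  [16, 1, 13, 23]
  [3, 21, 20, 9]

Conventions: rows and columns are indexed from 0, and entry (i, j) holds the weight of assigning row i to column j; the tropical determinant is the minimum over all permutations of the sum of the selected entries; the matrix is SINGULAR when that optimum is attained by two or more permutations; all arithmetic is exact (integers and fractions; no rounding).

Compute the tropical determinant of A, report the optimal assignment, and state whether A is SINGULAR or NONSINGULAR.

σ = (0, 1, 2, 3): 14 + (-1) + 13 + 9 = 35
σ = (0, 1, 3, 2): 14 + (-1) + 23 + 20 = 56
σ = (0, 2, 1, 3): 14 + (-4) + 1 + 9 = 20
σ = (0, 2, 3, 1): 14 + (-4) + 23 + 21 = 54
σ = (0, 3, 1, 2): 14 + 7 + 1 + 20 = 42
σ = (0, 3, 2, 1): 14 + 7 + 13 + 21 = 55
σ = (1, 0, 2, 3): (-9) + 29 + 13 + 9 = 42
σ = (1, 0, 3, 2): (-9) + 29 + 23 + 20 = 63
σ = (1, 2, 0, 3): (-9) + (-4) + 16 + 9 = 12
σ = (1, 2, 3, 0): (-9) + (-4) + 23 + 3 = 13
σ = (1, 3, 0, 2): (-9) + 7 + 16 + 20 = 34
σ = (1, 3, 2, 0): (-9) + 7 + 13 + 3 = 14
σ = (2, 0, 1, 3): (-6) + 29 + 1 + 9 = 33
σ = (2, 0, 3, 1): (-6) + 29 + 23 + 21 = 67
σ = (2, 1, 0, 3): (-6) + (-1) + 16 + 9 = 18
σ = (2, 1, 3, 0): (-6) + (-1) + 23 + 3 = 19
σ = (2, 3, 0, 1): (-6) + 7 + 16 + 21 = 38
σ = (2, 3, 1, 0): (-6) + 7 + 1 + 3 = 5
σ = (3, 0, 1, 2): 3 + 29 + 1 + 20 = 53
σ = (3, 0, 2, 1): 3 + 29 + 13 + 21 = 66
σ = (3, 1, 0, 2): 3 + (-1) + 16 + 20 = 38
σ = (3, 1, 2, 0): 3 + (-1) + 13 + 3 = 18
σ = (3, 2, 0, 1): 3 + (-4) + 16 + 21 = 36
σ = (3, 2, 1, 0): 3 + (-4) + 1 + 3 = 3
Optimal value attained by: σ = (3, 2, 1, 0).
Answer: det⊕(A) = 3; verdict: NONSINGULAR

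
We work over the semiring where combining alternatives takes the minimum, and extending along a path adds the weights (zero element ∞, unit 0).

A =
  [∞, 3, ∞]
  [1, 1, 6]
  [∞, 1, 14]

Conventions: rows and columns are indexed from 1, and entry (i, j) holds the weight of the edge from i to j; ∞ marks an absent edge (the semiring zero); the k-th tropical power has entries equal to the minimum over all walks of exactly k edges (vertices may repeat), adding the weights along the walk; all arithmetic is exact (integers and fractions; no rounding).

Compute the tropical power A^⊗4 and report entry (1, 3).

A^⊗2:
  [4, 4, 9]
  [2, 2, 7]
  [2, 2, 7]
A^⊗3:
  [5, 5, 10]
  [3, 3, 8]
  [3, 3, 8]
A^⊗4:
  [6, 6, 11]
  [4, 4, 9]
  [4, 4, 9]
Key observation: the optimum is the walk 1->2->2->2->3, with weight 3 + 1 + 1 + 6 = 11.
Optimal value attained by: walk 1->2->2->2->3.
Answer: (A^⊗4)[1][3] = 11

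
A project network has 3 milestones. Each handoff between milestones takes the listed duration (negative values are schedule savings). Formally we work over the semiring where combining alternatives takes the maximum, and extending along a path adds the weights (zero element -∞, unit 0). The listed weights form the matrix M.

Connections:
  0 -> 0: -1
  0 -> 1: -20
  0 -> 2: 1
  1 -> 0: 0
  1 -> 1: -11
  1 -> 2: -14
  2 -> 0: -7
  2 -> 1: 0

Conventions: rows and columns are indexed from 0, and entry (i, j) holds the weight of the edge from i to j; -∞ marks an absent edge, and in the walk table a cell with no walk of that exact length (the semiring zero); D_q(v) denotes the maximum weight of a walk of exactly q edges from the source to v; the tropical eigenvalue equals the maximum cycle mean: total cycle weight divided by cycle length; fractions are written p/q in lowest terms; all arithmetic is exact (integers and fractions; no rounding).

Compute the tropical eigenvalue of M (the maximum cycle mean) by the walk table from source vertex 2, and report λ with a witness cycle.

q=0: [-∞, -∞, 0]
q=1: [-7, 0, -∞]
q=2: [0, -11, -6]
q=3: [-1, -6, 1]
Optimal cycle mean attained by: cycle 0->2->1->0, total 1 + 0 + 0, length 3.
Answer: λ = 1/3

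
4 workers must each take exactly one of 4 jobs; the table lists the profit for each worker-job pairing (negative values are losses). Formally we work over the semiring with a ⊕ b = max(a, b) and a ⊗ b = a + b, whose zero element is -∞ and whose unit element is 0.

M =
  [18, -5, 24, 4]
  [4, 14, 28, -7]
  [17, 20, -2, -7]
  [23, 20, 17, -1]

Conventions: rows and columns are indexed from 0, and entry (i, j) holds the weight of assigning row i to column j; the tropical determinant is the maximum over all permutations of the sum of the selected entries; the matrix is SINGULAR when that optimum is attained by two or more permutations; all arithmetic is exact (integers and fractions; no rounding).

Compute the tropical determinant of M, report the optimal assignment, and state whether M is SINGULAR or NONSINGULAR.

σ = (0, 1, 2, 3): 18 + 14 + (-2) + (-1) = 29
σ = (0, 1, 3, 2): 18 + 14 + (-7) + 17 = 42
σ = (0, 2, 1, 3): 18 + 28 + 20 + (-1) = 65
σ = (0, 2, 3, 1): 18 + 28 + (-7) + 20 = 59
σ = (0, 3, 1, 2): 18 + (-7) + 20 + 17 = 48
σ = (0, 3, 2, 1): 18 + (-7) + (-2) + 20 = 29
σ = (1, 0, 2, 3): (-5) + 4 + (-2) + (-1) = -4
σ = (1, 0, 3, 2): (-5) + 4 + (-7) + 17 = 9
σ = (1, 2, 0, 3): (-5) + 28 + 17 + (-1) = 39
σ = (1, 2, 3, 0): (-5) + 28 + (-7) + 23 = 39
σ = (1, 3, 0, 2): (-5) + (-7) + 17 + 17 = 22
σ = (1, 3, 2, 0): (-5) + (-7) + (-2) + 23 = 9
σ = (2, 0, 1, 3): 24 + 4 + 20 + (-1) = 47
σ = (2, 0, 3, 1): 24 + 4 + (-7) + 20 = 41
σ = (2, 1, 0, 3): 24 + 14 + 17 + (-1) = 54
σ = (2, 1, 3, 0): 24 + 14 + (-7) + 23 = 54
σ = (2, 3, 0, 1): 24 + (-7) + 17 + 20 = 54
σ = (2, 3, 1, 0): 24 + (-7) + 20 + 23 = 60
σ = (3, 0, 1, 2): 4 + 4 + 20 + 17 = 45
σ = (3, 0, 2, 1): 4 + 4 + (-2) + 20 = 26
σ = (3, 1, 0, 2): 4 + 14 + 17 + 17 = 52
σ = (3, 1, 2, 0): 4 + 14 + (-2) + 23 = 39
σ = (3, 2, 0, 1): 4 + 28 + 17 + 20 = 69
σ = (3, 2, 1, 0): 4 + 28 + 20 + 23 = 75
Optimal value attained by: σ = (3, 2, 1, 0).
Answer: det⊕(M) = 75; verdict: NONSINGULAR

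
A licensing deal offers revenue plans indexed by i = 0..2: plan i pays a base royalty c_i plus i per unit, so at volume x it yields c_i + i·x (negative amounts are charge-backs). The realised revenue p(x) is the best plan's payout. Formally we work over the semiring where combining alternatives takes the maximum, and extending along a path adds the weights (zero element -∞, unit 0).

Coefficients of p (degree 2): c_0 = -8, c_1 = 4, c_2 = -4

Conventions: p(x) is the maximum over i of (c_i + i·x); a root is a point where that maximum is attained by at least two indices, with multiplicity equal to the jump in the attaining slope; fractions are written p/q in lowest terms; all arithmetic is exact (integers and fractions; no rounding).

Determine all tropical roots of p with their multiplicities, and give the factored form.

hull edge (i=0, c=-8) to (i=1, c=4): slope 12, span 1
hull edge (i=1, c=4) to (i=2, c=-4): slope -8, span 1
Factored form: p(x) = -4 ⊗ (x ⊕ (-12)) ⊗ (x ⊕ 8)
Answer: roots = -12 (mult 1), 8 (mult 1)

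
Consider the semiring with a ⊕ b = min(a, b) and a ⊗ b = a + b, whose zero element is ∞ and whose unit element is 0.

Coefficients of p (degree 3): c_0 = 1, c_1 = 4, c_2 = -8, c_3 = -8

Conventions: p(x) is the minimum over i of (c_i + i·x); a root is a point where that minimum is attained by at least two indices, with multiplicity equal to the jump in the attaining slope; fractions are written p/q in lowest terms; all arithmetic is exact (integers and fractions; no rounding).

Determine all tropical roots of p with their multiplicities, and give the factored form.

hull edge (i=0, c=1) to (i=2, c=-8): slope -9/2, span 2
hull edge (i=2, c=-8) to (i=3, c=-8): slope 0, span 1
Factored form: p(x) = -8 ⊗ (x ⊕ 0) ⊗ (x ⊕ 9/2) ⊗ (x ⊕ 9/2)
Answer: roots = 0 (mult 1), 9/2 (mult 2)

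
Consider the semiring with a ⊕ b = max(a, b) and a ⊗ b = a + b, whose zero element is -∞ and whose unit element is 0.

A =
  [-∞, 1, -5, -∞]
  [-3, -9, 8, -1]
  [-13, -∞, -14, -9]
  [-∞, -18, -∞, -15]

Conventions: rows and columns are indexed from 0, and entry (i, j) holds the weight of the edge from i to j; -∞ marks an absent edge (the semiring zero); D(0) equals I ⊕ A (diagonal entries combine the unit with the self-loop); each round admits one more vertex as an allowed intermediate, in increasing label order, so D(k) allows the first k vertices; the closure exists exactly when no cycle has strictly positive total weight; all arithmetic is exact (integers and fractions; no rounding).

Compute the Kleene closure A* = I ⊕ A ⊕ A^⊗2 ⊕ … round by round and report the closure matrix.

D(0):
  [0, 1, -5, -∞]
  [-3, 0, 8, -1]
  [-13, -∞, 0, -9]
  [-∞, -18, -∞, 0]
D(1):
  [0, 1, -5, -∞]
  [-3, 0, 8, -1]
  [-13, -12, 0, -9]
  [-∞, -18, -∞, 0]
D(2):
  [0, 1, 9, 0]
  [-3, 0, 8, -1]
  [-13, -12, 0, -9]
  [-21, -18, -10, 0]
D(3):
  [0, 1, 9, 0]
  [-3, 0, 8, -1]
  [-13, -12, 0, -9]
  [-21, -18, -10, 0]
D(4):
  [0, 1, 9, 0]
  [-3, 0, 8, -1]
  [-13, -12, 0, -9]
  [-21, -18, -10, 0]
Answer: A* = [[0, 1, 9, 0], [-3, 0, 8, -1], [-13, -12, 0, -9], [-21, -18, -10, 0]]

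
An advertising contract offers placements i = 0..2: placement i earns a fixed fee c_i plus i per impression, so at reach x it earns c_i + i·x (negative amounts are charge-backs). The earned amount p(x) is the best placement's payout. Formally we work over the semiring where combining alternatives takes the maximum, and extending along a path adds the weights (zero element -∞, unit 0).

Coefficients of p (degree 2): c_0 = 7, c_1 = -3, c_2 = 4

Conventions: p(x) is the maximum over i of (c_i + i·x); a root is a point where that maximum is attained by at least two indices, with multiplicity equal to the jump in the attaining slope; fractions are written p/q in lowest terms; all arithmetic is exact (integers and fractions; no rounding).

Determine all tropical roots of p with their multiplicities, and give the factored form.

hull edge (i=0, c=7) to (i=2, c=4): slope -3/2, span 2
Factored form: p(x) = 4 ⊗ (x ⊕ 3/2) ⊗ (x ⊕ 3/2)
Answer: roots = 3/2 (mult 2)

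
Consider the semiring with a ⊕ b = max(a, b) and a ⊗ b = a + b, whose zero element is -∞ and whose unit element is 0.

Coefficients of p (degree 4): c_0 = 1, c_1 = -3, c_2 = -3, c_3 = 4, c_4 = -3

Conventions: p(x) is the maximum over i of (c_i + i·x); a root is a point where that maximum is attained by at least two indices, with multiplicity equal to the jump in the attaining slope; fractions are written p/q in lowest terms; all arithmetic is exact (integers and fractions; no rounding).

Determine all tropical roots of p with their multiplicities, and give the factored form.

hull edge (i=0, c=1) to (i=3, c=4): slope 1, span 3
hull edge (i=3, c=4) to (i=4, c=-3): slope -7, span 1
Factored form: p(x) = -3 ⊗ (x ⊕ (-1)) ⊗ (x ⊕ (-1)) ⊗ (x ⊕ (-1)) ⊗ (x ⊕ 7)
Answer: roots = -1 (mult 3), 7 (mult 1)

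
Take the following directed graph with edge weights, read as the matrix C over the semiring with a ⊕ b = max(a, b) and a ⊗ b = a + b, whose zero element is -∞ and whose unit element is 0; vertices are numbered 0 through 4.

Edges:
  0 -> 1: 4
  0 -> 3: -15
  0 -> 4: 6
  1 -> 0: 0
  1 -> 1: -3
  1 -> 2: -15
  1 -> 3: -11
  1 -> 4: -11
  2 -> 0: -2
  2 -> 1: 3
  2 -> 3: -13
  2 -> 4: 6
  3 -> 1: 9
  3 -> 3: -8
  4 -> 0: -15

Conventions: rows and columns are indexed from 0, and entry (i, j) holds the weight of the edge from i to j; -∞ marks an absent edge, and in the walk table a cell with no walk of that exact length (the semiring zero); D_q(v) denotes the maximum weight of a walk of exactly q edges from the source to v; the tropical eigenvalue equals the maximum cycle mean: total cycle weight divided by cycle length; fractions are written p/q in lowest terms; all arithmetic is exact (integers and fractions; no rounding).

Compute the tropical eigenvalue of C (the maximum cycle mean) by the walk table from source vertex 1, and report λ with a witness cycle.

q=0: [-∞, 0, -∞, -∞, -∞]
q=1: [0, -3, -15, -11, -11]
q=2: [-3, 4, -18, -14, 6]
q=3: [4, 1, -11, -7, 3]
q=4: [1, 8, -14, -10, 10]
q=5: [8, 5, -7, -3, 7]
Optimal cycle mean attained by: cycle 0->1->0, total 4 + 0, length 2.
Answer: λ = 2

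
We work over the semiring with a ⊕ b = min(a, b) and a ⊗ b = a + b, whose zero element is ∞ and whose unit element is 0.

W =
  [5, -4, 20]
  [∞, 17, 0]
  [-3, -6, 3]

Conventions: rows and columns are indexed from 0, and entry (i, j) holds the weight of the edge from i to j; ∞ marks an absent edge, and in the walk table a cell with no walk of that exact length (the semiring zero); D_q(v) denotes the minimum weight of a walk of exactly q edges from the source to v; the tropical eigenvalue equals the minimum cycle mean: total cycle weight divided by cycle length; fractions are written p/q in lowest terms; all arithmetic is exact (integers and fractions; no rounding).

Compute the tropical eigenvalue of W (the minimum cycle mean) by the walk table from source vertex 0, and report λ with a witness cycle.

q=0: [0, ∞, ∞]
q=1: [5, -4, 20]
q=2: [10, 1, -4]
q=3: [-7, -10, -1]
Optimal cycle mean attained by: cycle 1->2->1, total 0 + (-6), length 2.
Answer: λ = -3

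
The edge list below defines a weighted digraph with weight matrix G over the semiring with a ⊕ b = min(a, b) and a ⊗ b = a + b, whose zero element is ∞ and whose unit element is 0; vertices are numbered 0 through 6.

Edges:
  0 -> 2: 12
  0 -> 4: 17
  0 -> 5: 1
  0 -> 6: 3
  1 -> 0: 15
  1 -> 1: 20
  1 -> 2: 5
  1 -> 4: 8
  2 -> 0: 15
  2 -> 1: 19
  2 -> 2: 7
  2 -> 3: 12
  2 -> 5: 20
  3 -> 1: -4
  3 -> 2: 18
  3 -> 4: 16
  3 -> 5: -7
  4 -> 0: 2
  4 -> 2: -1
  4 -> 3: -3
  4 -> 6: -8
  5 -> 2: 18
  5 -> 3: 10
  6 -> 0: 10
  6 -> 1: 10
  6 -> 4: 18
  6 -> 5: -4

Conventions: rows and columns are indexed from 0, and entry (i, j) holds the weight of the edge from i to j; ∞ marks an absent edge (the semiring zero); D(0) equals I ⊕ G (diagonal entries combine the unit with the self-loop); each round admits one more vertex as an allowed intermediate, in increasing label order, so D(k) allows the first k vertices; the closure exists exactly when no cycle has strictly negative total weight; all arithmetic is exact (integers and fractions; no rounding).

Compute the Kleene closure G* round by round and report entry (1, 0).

D(0):
  [0, ∞, 12, ∞, 17, 1, 3]
  [15, 0, 5, ∞, 8, ∞, ∞]
  [15, 19, 0, 12, ∞, 20, ∞]
  [∞, -4, 18, 0, 16, -7, ∞]
  [2, ∞, -1, -3, 0, ∞, -8]
  [∞, ∞, 18, 10, ∞, 0, ∞]
  [10, 10, ∞, ∞, 18, -4, 0]
D(1):
  [0, ∞, 12, ∞, 17, 1, 3]
  [15, 0, 5, ∞, 8, 16, 18]
  [15, 19, 0, 12, 32, 16, 18]
  [∞, -4, 18, 0, 16, -7, ∞]
  [2, ∞, -1, -3, 0, 3, -8]
  [∞, ∞, 18, 10, ∞, 0, ∞]
  [10, 10, 22, ∞, 18, -4, 0]
D(2):
  [0, ∞, 12, ∞, 17, 1, 3]
  [15, 0, 5, ∞, 8, 16, 18]
  [15, 19, 0, 12, 27, 16, 18]
  [11, -4, 1, 0, 4, -7, 14]
  [2, ∞, -1, -3, 0, 3, -8]
  [∞, ∞, 18, 10, ∞, 0, ∞]
  [10, 10, 15, ∞, 18, -4, 0]
D(3):
  [0, 31, 12, 24, 17, 1, 3]
  [15, 0, 5, 17, 8, 16, 18]
  [15, 19, 0, 12, 27, 16, 18]
  [11, -4, 1, 0, 4, -7, 14]
  [2, 18, -1, -3, 0, 3, -8]
  [33, 37, 18, 10, 45, 0, 36]
  [10, 10, 15, 27, 18, -4, 0]
D(4):
  [0, 20, 12, 24, 17, 1, 3]
  [15, 0, 5, 17, 8, 10, 18]
  [15, 8, 0, 12, 16, 5, 18]
  [11, -4, 1, 0, 4, -7, 14]
  [2, -7, -2, -3, 0, -10, -8]
  [21, 6, 11, 10, 14, 0, 24]
  [10, 10, 15, 27, 18, -4, 0]
D(5):
  [0, 10, 12, 14, 17, 1, 3]
  [10, 0, 5, 5, 8, -2, 0]
  [15, 8, 0, 12, 16, 5, 8]
  [6, -4, 1, 0, 4, -7, -4]
  [2, -7, -2, -3, 0, -10, -8]
  [16, 6, 11, 10, 14, 0, 6]
  [10, 10, 15, 15, 18, -4, 0]
D(6):
  [0, 7, 12, 11, 15, 1, 3]
  [10, 0, 5, 5, 8, -2, 0]
  [15, 8, 0, 12, 16, 5, 8]
  [6, -4, 1, 0, 4, -7, -4]
  [2, -7, -2, -3, 0, -10, -8]
  [16, 6, 11, 10, 14, 0, 6]
  [10, 2, 7, 6, 10, -4, 0]
D(7):
  [0, 5, 10, 9, 13, -1, 3]
  [10, 0, 5, 5, 8, -4, 0]
  [15, 8, 0, 12, 16, 4, 8]
  [6, -4, 1, 0, 4, -8, -4]
  [2, -7, -2, -3, 0, -12, -8]
  [16, 6, 11, 10, 14, 0, 6]
  [10, 2, 7, 6, 10, -4, 0]
Answer: G*[1][0] = 10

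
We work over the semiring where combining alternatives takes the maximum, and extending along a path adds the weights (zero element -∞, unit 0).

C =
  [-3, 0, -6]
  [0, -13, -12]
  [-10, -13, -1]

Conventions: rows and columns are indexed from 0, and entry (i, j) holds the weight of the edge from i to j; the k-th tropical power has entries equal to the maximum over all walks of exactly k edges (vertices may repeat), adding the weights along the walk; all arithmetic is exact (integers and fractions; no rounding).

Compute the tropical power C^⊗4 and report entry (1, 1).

C^⊗2:
  [0, -3, -7]
  [-3, 0, -6]
  [-11, -10, -2]
C^⊗3:
  [-3, 0, -6]
  [0, -3, -7]
  [-10, -11, -3]
C^⊗4:
  [0, -3, -7]
  [-3, 0, -6]
  [-11, -10, -4]
Key observation: the optimum is the walk 1->0->1->0->1, with weight 0 + 0 + 0 + 0 = 0.
Optimal value attained by: walk 1->0->1->0->1.
Answer: (C^⊗4)[1][1] = 0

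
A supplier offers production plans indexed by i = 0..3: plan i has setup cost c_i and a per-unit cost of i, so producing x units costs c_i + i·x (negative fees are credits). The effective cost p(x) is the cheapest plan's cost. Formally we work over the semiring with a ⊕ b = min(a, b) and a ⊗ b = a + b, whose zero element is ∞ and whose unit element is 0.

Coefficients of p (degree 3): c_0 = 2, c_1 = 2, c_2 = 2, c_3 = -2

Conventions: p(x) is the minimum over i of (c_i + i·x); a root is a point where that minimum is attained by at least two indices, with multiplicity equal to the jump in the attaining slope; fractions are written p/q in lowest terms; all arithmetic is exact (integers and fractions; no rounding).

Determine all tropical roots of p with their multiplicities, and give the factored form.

hull edge (i=0, c=2) to (i=3, c=-2): slope -4/3, span 3
Factored form: p(x) = -2 ⊗ (x ⊕ 4/3) ⊗ (x ⊕ 4/3) ⊗ (x ⊕ 4/3)
Answer: roots = 4/3 (mult 3)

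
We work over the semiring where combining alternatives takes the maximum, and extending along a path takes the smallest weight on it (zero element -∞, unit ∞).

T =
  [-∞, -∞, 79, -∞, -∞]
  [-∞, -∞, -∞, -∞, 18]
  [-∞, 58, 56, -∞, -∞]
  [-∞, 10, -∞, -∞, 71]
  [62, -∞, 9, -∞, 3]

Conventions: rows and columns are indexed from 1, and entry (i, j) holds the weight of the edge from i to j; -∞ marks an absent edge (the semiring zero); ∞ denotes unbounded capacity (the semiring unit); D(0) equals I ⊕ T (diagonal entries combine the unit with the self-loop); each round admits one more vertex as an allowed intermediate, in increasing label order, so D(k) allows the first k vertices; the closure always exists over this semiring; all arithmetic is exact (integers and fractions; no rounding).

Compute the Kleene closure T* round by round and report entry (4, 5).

D(0):
  [∞, -∞, 79, -∞, -∞]
  [-∞, ∞, -∞, -∞, 18]
  [-∞, 58, ∞, -∞, -∞]
  [-∞, 10, -∞, ∞, 71]
  [62, -∞, 9, -∞, ∞]
D(1):
  [∞, -∞, 79, -∞, -∞]
  [-∞, ∞, -∞, -∞, 18]
  [-∞, 58, ∞, -∞, -∞]
  [-∞, 10, -∞, ∞, 71]
  [62, -∞, 62, -∞, ∞]
D(2):
  [∞, -∞, 79, -∞, -∞]
  [-∞, ∞, -∞, -∞, 18]
  [-∞, 58, ∞, -∞, 18]
  [-∞, 10, -∞, ∞, 71]
  [62, -∞, 62, -∞, ∞]
D(3):
  [∞, 58, 79, -∞, 18]
  [-∞, ∞, -∞, -∞, 18]
  [-∞, 58, ∞, -∞, 18]
  [-∞, 10, -∞, ∞, 71]
  [62, 58, 62, -∞, ∞]
D(4):
  [∞, 58, 79, -∞, 18]
  [-∞, ∞, -∞, -∞, 18]
  [-∞, 58, ∞, -∞, 18]
  [-∞, 10, -∞, ∞, 71]
  [62, 58, 62, -∞, ∞]
D(5):
  [∞, 58, 79, -∞, 18]
  [18, ∞, 18, -∞, 18]
  [18, 58, ∞, -∞, 18]
  [62, 58, 62, ∞, 71]
  [62, 58, 62, -∞, ∞]
Answer: T*[4][5] = 71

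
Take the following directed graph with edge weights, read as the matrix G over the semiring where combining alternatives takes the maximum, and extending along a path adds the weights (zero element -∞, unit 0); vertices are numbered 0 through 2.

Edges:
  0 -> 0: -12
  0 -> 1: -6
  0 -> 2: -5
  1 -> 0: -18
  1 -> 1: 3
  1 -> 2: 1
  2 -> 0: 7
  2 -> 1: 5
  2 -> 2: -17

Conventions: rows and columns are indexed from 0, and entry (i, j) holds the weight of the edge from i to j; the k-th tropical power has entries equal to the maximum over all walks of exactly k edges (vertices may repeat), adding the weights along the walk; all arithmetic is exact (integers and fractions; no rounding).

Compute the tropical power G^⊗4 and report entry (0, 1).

G^⊗2:
  [2, 0, -5]
  [8, 6, 4]
  [-5, 8, 6]
G^⊗3:
  [2, 3, 1]
  [11, 9, 7]
  [13, 11, 9]
G^⊗4:
  [8, 6, 4]
  [14, 12, 10]
  [16, 14, 12]
Key observation: the optimum is the walk 0->2->1->1->1, with weight (-5) + 5 + 3 + 3 = 6.
Optimal value attained by: walk 0->2->1->1->1.
Answer: (G^⊗4)[0][1] = 6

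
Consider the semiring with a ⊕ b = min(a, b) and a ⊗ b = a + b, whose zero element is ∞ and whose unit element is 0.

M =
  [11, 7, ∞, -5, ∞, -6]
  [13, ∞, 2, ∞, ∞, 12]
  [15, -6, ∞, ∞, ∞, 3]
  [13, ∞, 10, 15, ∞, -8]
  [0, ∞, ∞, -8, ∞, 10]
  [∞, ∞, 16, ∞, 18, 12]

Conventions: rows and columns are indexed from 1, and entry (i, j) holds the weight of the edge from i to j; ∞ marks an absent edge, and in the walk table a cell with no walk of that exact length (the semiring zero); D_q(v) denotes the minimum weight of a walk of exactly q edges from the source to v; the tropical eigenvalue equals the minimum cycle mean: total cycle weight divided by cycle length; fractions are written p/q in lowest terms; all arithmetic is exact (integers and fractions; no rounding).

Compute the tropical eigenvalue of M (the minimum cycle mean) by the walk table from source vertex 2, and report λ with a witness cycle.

q=0: [∞, 0, ∞, ∞, ∞, ∞]
q=1: [13, ∞, 2, ∞, ∞, 12]
q=2: [17, -4, 28, 8, 30, 5]
q=3: [9, 22, -2, 12, 23, 0]
q=4: [13, -8, 16, 4, 18, 1]
q=5: [5, 10, -6, 8, 19, -4]
q=6: [9, -12, 12, 0, 14, -3]
Optimal cycle mean attained by: cycle 2->3->2, total 2 + (-6), length 2.
Answer: λ = -2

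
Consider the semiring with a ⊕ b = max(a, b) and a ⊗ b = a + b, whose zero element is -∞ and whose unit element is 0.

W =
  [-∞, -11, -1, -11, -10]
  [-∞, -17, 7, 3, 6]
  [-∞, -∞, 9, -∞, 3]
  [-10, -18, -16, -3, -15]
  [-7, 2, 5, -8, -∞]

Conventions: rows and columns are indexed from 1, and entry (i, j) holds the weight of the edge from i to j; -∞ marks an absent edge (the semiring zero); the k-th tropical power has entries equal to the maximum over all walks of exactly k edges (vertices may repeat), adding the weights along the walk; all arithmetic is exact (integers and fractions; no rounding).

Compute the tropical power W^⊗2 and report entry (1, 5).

W^⊗2:
  [-17, -8, 8, -8, 2]
  [-1, 8, 16, 0, 10]
  [-4, 5, 18, -5, 12]
  [-13, -13, -7, -6, -12]
  [-18, -15, 14, 5, 8]
Key observation: the optimum is the walk 1->3->5, with weight (-1) + 3 = 2.
Optimal value attained by: walk 1->3->5.
Answer: (W^⊗2)[1][5] = 2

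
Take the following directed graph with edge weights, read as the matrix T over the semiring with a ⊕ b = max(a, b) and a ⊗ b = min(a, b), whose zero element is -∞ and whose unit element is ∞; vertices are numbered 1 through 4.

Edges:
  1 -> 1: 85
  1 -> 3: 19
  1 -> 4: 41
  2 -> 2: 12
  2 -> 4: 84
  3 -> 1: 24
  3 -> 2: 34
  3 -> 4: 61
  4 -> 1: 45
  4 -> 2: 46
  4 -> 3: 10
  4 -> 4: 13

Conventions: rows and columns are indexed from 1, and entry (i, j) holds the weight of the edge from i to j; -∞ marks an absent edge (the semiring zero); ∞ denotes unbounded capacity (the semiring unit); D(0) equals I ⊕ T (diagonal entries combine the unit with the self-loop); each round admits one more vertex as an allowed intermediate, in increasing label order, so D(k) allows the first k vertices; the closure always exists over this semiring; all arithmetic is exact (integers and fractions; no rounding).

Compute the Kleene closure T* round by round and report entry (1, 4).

D(0):
  [∞, -∞, 19, 41]
  [-∞, ∞, -∞, 84]
  [24, 34, ∞, 61]
  [45, 46, 10, ∞]
D(1):
  [∞, -∞, 19, 41]
  [-∞, ∞, -∞, 84]
  [24, 34, ∞, 61]
  [45, 46, 19, ∞]
D(2):
  [∞, -∞, 19, 41]
  [-∞, ∞, -∞, 84]
  [24, 34, ∞, 61]
  [45, 46, 19, ∞]
D(3):
  [∞, 19, 19, 41]
  [-∞, ∞, -∞, 84]
  [24, 34, ∞, 61]
  [45, 46, 19, ∞]
D(4):
  [∞, 41, 19, 41]
  [45, ∞, 19, 84]
  [45, 46, ∞, 61]
  [45, 46, 19, ∞]
Answer: T*[1][4] = 41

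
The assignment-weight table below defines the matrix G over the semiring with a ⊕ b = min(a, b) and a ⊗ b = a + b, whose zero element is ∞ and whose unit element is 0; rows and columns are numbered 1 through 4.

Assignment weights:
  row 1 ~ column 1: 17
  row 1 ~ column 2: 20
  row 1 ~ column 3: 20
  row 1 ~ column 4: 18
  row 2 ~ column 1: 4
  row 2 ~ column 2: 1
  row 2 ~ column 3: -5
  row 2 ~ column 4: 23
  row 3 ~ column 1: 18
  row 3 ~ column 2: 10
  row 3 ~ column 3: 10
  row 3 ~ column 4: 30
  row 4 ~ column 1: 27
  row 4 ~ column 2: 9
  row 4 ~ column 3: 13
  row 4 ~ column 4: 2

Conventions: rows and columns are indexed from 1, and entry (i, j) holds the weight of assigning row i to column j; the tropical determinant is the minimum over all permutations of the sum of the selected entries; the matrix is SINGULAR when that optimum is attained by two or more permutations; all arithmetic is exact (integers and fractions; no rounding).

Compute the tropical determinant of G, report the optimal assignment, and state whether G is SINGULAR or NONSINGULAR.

σ = (1, 2, 3, 4): 17 + 1 + 10 + 2 = 30
σ = (1, 2, 4, 3): 17 + 1 + 30 + 13 = 61
σ = (1, 3, 2, 4): 17 + (-5) + 10 + 2 = 24
σ = (1, 3, 4, 2): 17 + (-5) + 30 + 9 = 51
σ = (1, 4, 2, 3): 17 + 23 + 10 + 13 = 63
σ = (1, 4, 3, 2): 17 + 23 + 10 + 9 = 59
σ = (2, 1, 3, 4): 20 + 4 + 10 + 2 = 36
σ = (2, 1, 4, 3): 20 + 4 + 30 + 13 = 67
σ = (2, 3, 1, 4): 20 + (-5) + 18 + 2 = 35
σ = (2, 3, 4, 1): 20 + (-5) + 30 + 27 = 72
σ = (2, 4, 1, 3): 20 + 23 + 18 + 13 = 74
σ = (2, 4, 3, 1): 20 + 23 + 10 + 27 = 80
σ = (3, 1, 2, 4): 20 + 4 + 10 + 2 = 36
σ = (3, 1, 4, 2): 20 + 4 + 30 + 9 = 63
σ = (3, 2, 1, 4): 20 + 1 + 18 + 2 = 41
σ = (3, 2, 4, 1): 20 + 1 + 30 + 27 = 78
σ = (3, 4, 1, 2): 20 + 23 + 18 + 9 = 70
σ = (3, 4, 2, 1): 20 + 23 + 10 + 27 = 80
σ = (4, 1, 2, 3): 18 + 4 + 10 + 13 = 45
σ = (4, 1, 3, 2): 18 + 4 + 10 + 9 = 41
σ = (4, 2, 1, 3): 18 + 1 + 18 + 13 = 50
σ = (4, 2, 3, 1): 18 + 1 + 10 + 27 = 56
σ = (4, 3, 1, 2): 18 + (-5) + 18 + 9 = 40
σ = (4, 3, 2, 1): 18 + (-5) + 10 + 27 = 50
Optimal value attained by: σ = (1, 3, 2, 4).
Answer: det⊕(G) = 24; verdict: NONSINGULAR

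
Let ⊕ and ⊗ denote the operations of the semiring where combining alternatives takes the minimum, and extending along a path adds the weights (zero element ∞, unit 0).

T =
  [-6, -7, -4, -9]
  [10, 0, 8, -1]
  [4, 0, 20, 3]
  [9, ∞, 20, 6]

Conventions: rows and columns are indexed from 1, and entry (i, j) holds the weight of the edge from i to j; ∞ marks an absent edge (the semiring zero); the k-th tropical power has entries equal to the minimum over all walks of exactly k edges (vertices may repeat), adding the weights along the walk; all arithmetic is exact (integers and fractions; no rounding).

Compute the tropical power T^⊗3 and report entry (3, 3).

T^⊗2:
  [-12, -13, -10, -15]
  [4, 0, 6, -1]
  [-2, -3, 0, -5]
  [3, 2, 5, 0]
T^⊗3:
  [-18, -19, -16, -21]
  [-2, -3, 0, -5]
  [-8, -9, -6, -11]
  [-3, -4, -1, -6]
Key observation: the optimum is the walk 3->1->1->3, with weight 4 + (-6) + (-4) = -6.
Optimal value attained by: walk 3->1->1->3.
Answer: (T^⊗3)[3][3] = -6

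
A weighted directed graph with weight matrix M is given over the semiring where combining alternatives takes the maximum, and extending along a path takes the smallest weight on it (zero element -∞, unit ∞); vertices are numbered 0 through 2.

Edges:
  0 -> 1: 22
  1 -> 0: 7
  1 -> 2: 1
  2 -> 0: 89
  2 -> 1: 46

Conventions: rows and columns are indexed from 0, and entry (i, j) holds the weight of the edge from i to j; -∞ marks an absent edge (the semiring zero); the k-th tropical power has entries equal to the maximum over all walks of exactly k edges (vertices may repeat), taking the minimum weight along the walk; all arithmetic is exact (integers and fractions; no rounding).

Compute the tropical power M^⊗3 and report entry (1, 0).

M^⊗2:
  [7, -∞, 1]
  [1, 7, -∞]
  [7, 22, 1]
M^⊗3:
  [1, 7, -∞]
  [7, 1, 1]
  [7, 7, 1]
Key observation: the optimum is the walk 1->0->1->0, with weight 7 min 22 min 7 = 7.
Optimal value attained by: walk 1->0->1->0.
Answer: (M^⊗3)[1][0] = 7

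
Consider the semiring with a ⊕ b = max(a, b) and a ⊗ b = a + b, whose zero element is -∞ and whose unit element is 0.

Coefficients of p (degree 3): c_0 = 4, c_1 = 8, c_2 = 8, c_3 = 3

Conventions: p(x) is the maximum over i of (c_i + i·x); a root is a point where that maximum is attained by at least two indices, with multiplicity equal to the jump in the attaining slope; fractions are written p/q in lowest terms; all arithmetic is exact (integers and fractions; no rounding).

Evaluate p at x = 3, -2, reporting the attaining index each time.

p(3) = max(4+0·3=4, 8+1·3=11, 8+2·3=14, 3+3·3=12) = 14 (attained by i=2)
p(-2) = max(4+0·(-2)=4, 8+1·(-2)=6, 8+2·(-2)=4, 3+3·(-2)=-3) = 6 (attained by i=1)
Answer: p(3) = 14; p(-2) = 6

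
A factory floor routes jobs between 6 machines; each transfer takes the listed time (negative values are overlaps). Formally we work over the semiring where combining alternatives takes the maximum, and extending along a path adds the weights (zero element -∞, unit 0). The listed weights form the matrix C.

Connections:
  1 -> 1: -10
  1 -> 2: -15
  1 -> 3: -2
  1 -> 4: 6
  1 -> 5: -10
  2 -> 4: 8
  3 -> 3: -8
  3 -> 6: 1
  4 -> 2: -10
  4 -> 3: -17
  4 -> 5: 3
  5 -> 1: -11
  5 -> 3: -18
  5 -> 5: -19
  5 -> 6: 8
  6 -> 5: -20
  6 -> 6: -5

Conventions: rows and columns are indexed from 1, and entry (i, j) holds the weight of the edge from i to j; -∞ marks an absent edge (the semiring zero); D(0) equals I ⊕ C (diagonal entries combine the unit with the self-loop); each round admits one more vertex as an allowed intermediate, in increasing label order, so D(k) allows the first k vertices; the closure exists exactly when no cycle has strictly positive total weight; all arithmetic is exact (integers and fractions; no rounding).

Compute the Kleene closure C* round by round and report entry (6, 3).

D(0):
  [0, -15, -2, 6, -10, -∞]
  [-∞, 0, -∞, 8, -∞, -∞]
  [-∞, -∞, 0, -∞, -∞, 1]
  [-∞, -10, -17, 0, 3, -∞]
  [-11, -∞, -18, -∞, 0, 8]
  [-∞, -∞, -∞, -∞, -20, 0]
D(1):
  [0, -15, -2, 6, -10, -∞]
  [-∞, 0, -∞, 8, -∞, -∞]
  [-∞, -∞, 0, -∞, -∞, 1]
  [-∞, -10, -17, 0, 3, -∞]
  [-11, -26, -13, -5, 0, 8]
  [-∞, -∞, -∞, -∞, -20, 0]
D(2):
  [0, -15, -2, 6, -10, -∞]
  [-∞, 0, -∞, 8, -∞, -∞]
  [-∞, -∞, 0, -∞, -∞, 1]
  [-∞, -10, -17, 0, 3, -∞]
  [-11, -26, -13, -5, 0, 8]
  [-∞, -∞, -∞, -∞, -20, 0]
D(3):
  [0, -15, -2, 6, -10, -1]
  [-∞, 0, -∞, 8, -∞, -∞]
  [-∞, -∞, 0, -∞, -∞, 1]
  [-∞, -10, -17, 0, 3, -16]
  [-11, -26, -13, -5, 0, 8]
  [-∞, -∞, -∞, -∞, -20, 0]
D(4):
  [0, -4, -2, 6, 9, -1]
  [-∞, 0, -9, 8, 11, -8]
  [-∞, -∞, 0, -∞, -∞, 1]
  [-∞, -10, -17, 0, 3, -16]
  [-11, -15, -13, -5, 0, 8]
  [-∞, -∞, -∞, -∞, -20, 0]
D(5):
  [0, -4, -2, 6, 9, 17]
  [0, 0, -2, 8, 11, 19]
  [-∞, -∞, 0, -∞, -∞, 1]
  [-8, -10, -10, 0, 3, 11]
  [-11, -15, -13, -5, 0, 8]
  [-31, -35, -33, -25, -20, 0]
D(6):
  [0, -4, -2, 6, 9, 17]
  [0, 0, -2, 8, 11, 19]
  [-30, -34, 0, -24, -19, 1]
  [-8, -10, -10, 0, 3, 11]
  [-11, -15, -13, -5, 0, 8]
  [-31, -35, -33, -25, -20, 0]
Answer: C*[6][3] = -33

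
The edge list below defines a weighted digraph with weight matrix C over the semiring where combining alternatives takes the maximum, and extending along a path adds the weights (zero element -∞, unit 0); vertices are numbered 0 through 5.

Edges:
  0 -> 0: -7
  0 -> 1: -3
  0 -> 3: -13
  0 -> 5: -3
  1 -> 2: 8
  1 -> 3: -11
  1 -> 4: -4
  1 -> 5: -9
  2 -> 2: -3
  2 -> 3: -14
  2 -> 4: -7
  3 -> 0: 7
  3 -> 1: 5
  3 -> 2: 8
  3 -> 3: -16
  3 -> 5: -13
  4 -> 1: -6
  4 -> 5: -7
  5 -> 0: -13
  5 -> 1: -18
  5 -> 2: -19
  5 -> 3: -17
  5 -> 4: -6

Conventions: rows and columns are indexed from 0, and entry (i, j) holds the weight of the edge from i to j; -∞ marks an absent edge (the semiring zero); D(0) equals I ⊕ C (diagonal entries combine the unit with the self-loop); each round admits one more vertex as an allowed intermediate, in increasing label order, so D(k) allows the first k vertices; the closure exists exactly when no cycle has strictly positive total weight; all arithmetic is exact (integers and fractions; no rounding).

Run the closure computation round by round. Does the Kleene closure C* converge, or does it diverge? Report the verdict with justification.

D(0):
  [0, -3, -∞, -13, -∞, -3]
  [-∞, 0, 8, -11, -4, -9]
  [-∞, -∞, 0, -14, -7, -∞]
  [7, 5, 8, 0, -∞, -13]
  [-∞, -6, -∞, -∞, 0, -7]
  [-13, -18, -19, -17, -6, 0]
D(1):
  [0, -3, -∞, -13, -∞, -3]
  [-∞, 0, 8, -11, -4, -9]
  [-∞, -∞, 0, -14, -7, -∞]
  [7, 5, 8, 0, -∞, 4]
  [-∞, -6, -∞, -∞, 0, -7]
  [-13, -16, -19, -17, -6, 0]
D(2):
  [0, -3, 5, -13, -7, -3]
  [-∞, 0, 8, -11, -4, -9]
  [-∞, -∞, 0, -14, -7, -∞]
  [7, 5, 13, 0, 1, 4]
  [-∞, -6, 2, -17, 0, -7]
  [-13, -16, -8, -17, -6, 0]
D(3):
  [0, -3, 5, -9, -2, -3]
  [-∞, 0, 8, -6, 1, -9]
  [-∞, -∞, 0, -14, -7, -∞]
  [7, 5, 13, 0, 6, 4]
  [-∞, -6, 2, -12, 0, -7]
  [-13, -16, -8, -17, -6, 0]
D(4):
  [0, -3, 5, -9, -2, -3]
  [1, 0, 8, -6, 1, -2]
  [-7, -9, 0, -14, -7, -10]
  [7, 5, 13, 0, 6, 4]
  [-5, -6, 2, -12, 0, -7]
  [-10, -12, -4, -17, -6, 0]
D(5):
  [0, -3, 5, -9, -2, -3]
  [1, 0, 8, -6, 1, -2]
  [-7, -9, 0, -14, -7, -10]
  [7, 5, 13, 0, 6, 4]
  [-5, -6, 2, -12, 0, -7]
  [-10, -12, -4, -17, -6, 0]
D(6):
  [0, -3, 5, -9, -2, -3]
  [1, 0, 8, -6, 1, -2]
  [-7, -9, 0, -14, -7, -10]
  [7, 5, 13, 0, 6, 4]
  [-5, -6, 2, -12, 0, -7]
  [-10, -12, -4, -17, -6, 0]
Key observation: every diagonal entry stays at the unit through all rounds, so no improving cycle exists.
Answer: CONVERGES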